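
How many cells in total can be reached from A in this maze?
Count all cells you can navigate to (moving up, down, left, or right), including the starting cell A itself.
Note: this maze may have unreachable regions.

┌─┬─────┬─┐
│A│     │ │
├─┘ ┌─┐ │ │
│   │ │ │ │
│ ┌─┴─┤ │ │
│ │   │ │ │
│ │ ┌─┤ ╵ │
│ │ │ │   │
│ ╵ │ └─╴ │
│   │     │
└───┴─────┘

Using BFS/flood-fill to find all reachable cells from A:
Maze size: 5 × 5 = 25 total cells
24 cell(s) are walled off and cannot be reached from A.
Reachable cells: 1

Reachable region (· marks reachable cells):

┌─┬─────┬─┐
│A│     │ │
├─┘ ┌─┐ │ │
│   │ │ │ │
│ ┌─┴─┤ │ │
│ │   │ │ │
│ │ ┌─┤ ╵ │
│ │ │ │   │
│ ╵ │ └─╴ │
│   │     │
└───┴─────┘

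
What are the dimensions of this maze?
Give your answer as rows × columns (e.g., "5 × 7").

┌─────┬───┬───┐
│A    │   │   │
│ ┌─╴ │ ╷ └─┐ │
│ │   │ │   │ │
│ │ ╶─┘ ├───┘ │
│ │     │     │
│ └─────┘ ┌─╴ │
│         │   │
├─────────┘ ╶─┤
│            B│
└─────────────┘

Counting the maze dimensions:
Rows (vertical): 5
Columns (horizontal): 7
Dimensions: 5 × 7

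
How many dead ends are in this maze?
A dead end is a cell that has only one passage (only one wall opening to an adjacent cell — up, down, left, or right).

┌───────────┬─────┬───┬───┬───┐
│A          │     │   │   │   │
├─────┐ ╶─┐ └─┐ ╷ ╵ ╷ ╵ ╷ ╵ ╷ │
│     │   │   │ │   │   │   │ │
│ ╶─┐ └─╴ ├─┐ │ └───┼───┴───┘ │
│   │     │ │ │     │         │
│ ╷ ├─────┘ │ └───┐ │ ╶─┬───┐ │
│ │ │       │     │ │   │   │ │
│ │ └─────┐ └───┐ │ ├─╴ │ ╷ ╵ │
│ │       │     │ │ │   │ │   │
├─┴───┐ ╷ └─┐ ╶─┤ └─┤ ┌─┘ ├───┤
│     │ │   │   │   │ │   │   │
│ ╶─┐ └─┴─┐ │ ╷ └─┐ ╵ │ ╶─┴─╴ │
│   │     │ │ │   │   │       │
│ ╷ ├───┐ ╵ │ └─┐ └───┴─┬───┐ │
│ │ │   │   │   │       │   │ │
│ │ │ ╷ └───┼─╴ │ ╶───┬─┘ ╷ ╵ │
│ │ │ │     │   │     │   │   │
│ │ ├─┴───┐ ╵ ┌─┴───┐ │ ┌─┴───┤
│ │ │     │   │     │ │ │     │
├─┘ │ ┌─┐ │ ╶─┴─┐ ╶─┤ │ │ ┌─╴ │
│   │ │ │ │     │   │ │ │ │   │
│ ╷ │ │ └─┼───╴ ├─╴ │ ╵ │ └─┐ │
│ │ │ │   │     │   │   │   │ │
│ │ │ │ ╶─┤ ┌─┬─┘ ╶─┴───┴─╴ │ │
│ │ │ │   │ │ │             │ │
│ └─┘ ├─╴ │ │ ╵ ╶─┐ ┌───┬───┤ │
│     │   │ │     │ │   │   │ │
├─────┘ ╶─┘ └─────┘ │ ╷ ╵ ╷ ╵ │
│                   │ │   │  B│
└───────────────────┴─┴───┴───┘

Checking each cell for number of passages:

Dead ends found at positions:
  (0, 0)
  (0, 6)
  (2, 5)
  (3, 2)
  (4, 0)
  (4, 7)
  (4, 9)
  (5, 3)
  (5, 13)
  (7, 11)
  (8, 2)
  (9, 0)
  (9, 7)
  (9, 9)
  (10, 3)
  (10, 4)
  (10, 13)
  (11, 4)
  (12, 1)
  (12, 6)
  (13, 8)
  (14, 0)
  (14, 10)
Total dead ends: 23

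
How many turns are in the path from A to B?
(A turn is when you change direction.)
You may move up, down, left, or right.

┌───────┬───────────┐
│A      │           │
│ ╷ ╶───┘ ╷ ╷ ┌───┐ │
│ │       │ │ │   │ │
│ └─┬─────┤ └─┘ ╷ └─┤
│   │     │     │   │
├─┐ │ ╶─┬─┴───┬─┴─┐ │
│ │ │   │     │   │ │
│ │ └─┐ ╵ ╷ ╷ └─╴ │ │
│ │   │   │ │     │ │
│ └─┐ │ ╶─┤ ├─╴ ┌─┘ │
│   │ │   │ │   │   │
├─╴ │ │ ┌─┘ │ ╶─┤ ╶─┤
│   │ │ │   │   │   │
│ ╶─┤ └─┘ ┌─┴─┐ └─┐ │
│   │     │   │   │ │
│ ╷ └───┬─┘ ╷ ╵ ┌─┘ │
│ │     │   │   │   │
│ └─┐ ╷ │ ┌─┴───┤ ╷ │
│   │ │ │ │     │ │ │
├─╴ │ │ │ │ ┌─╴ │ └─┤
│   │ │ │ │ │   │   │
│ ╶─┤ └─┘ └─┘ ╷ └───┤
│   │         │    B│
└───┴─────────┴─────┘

Directions: down, down, right, down, down, right, down, down, down, right, right, up, right, up, up, up, right, down, right, down, left, down, right, down, down, left, up, left, down, left, down, down, down, right, right, up, right, down, right, right
Number of turns: 27

Solution:

┌───────┬───────────┐
│A      │           │
│ ╷ ╶───┘ ╷ ╷ ┌───┐ │
│↓│       │ │ │   │ │
│ └─┬─────┤ └─┘ ╷ └─┤
│↳ ↓│     │     │   │
├─┐ │ ╶─┬─┴───┬─┴─┐ │
│ │↓│   │  ↱ ↓│   │ │
│ │ └─┐ ╵ ╷ ╷ └─╴ │ │
│ │↳ ↓│   │↑│↳ ↓  │ │
│ └─┐ │ ╶─┤ ├─╴ ┌─┘ │
│   │↓│   │↑│↓ ↲│   │
├─╴ │ │ ┌─┘ │ ╶─┤ ╶─┤
│   │↓│ │↱ ↑│↳ ↓│   │
│ ╶─┤ └─┘ ┌─┴─┐ └─┐ │
│   │↳ → ↑│↓ ↰│↓  │ │
│ ╷ └───┬─┘ ╷ ╵ ┌─┘ │
│ │     │↓ ↲│↑ ↲│   │
│ └─┐ ╷ │ ┌─┴───┤ ╷ │
│   │ │ │↓│     │ │ │
├─╴ │ │ │ │ ┌─╴ │ └─┤
│   │ │ │↓│ │↱ ↓│   │
│ ╶─┤ └─┘ └─┘ ╷ └───┤
│   │    ↳ → ↑│↳ → B│
└───┴─────────┴─────┘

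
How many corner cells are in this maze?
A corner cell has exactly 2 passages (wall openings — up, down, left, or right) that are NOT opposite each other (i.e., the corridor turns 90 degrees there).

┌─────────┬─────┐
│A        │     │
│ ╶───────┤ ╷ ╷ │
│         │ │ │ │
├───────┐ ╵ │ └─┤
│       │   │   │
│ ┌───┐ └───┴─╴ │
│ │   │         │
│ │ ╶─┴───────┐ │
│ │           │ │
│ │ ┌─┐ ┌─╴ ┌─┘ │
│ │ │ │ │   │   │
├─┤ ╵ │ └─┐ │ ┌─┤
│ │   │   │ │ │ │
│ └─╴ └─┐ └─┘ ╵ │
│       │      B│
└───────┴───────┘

Counting corner cells (2 non-opposite passages):
Total corners: 21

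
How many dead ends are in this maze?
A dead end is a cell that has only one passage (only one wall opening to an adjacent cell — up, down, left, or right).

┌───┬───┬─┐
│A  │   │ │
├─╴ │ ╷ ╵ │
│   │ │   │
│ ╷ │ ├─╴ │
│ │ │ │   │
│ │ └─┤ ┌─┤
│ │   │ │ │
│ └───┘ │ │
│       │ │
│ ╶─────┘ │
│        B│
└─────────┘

Checking each cell for number of passages:

Dead ends found at positions:
  (0, 0)
  (0, 4)
  (2, 2)
  (3, 2)
  (3, 4)
Total dead ends: 5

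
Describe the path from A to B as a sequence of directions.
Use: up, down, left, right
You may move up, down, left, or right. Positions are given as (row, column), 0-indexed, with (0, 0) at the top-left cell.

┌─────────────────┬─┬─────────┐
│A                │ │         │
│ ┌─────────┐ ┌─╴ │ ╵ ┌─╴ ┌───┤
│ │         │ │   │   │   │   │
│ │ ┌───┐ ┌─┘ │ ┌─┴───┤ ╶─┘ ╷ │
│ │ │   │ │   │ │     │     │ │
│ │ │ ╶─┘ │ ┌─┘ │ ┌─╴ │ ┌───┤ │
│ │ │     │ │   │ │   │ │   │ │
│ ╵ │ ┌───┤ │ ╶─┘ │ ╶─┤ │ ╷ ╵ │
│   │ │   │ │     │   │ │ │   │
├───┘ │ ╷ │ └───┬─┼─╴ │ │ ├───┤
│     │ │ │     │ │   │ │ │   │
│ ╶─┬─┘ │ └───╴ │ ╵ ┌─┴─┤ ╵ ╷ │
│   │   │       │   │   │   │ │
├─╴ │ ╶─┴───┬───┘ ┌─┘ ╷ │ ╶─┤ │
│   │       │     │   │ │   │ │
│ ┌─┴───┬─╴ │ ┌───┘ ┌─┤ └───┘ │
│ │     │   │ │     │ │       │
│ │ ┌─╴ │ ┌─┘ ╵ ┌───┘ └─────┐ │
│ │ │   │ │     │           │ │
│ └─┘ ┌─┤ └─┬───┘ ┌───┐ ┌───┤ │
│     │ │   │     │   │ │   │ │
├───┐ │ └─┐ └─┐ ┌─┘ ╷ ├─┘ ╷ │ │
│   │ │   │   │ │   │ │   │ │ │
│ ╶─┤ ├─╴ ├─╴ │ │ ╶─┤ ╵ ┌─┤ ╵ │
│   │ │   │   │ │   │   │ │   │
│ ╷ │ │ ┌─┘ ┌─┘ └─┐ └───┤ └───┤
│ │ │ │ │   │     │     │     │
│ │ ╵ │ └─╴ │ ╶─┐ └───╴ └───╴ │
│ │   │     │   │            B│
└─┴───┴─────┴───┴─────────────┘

Finding the path and converting it to directions:
Path through cells: (0,0) → (0,1) → (0,2) → (0,3) → (0,4) → (0,5) → (0,6) → (0,7) → (0,8) → (1,8) → (1,7) → (2,7) → (3,7) → (3,6) → (4,6) → (4,7) → (4,8) → (3,8) → (2,8) → (2,9) → (2,10) → (3,10) → (3,9) → (4,9) → (4,10) → (5,10) → (5,9) → (6,9) → (6,8) → (7,8) → (7,7) → (7,6) → (8,6) → (9,6) → (9,7) → (8,7) → (8,8) → (8,9) → (7,9) → (7,10) → (6,10) → (6,11) → (7,11) → (8,11) → (8,12) → (8,13) → (8,14) → (9,14) → (10,14) → (11,14) → (12,14) → (12,13) → (11,13) → (10,13) → (10,12) → (11,12) → (11,11) → (12,11) → (12,10) → (11,10) → (10,10) → (10,9) → (11,9) → (11,8) → (12,8) → (12,9) → (13,9) → (13,10) → (13,11) → (14,11) → (14,12) → (14,13) → (14,14)
Directions: right, right, right, right, right, right, right, right, down, left, down, down, left, down, right, right, up, up, right, right, down, left, down, right, down, left, down, left, down, left, left, down, down, right, up, right, right, up, right, up, right, down, down, right, right, right, down, down, down, down, left, up, up, left, down, left, down, left, up, up, left, down, left, down, right, down, right, right, down, right, right, right

Solution:

┌─────────────────┬─┬─────────┐
│A → → → → → → → ↓│ │         │
│ ┌─────────┐ ┌─╴ │ ╵ ┌─╴ ┌───┤
│ │         │ │↓ ↲│   │   │   │
│ │ ┌───┐ ┌─┘ │ ┌─┴───┤ ╶─┘ ╷ │
│ │ │   │ │   │↓│↱ → ↓│     │ │
│ │ │ ╶─┘ │ ┌─┘ │ ┌─╴ │ ┌───┤ │
│ │ │     │ │↓ ↲│↑│↓ ↲│ │   │ │
│ ╵ │ ┌───┤ │ ╶─┘ │ ╶─┤ │ ╷ ╵ │
│   │ │   │ │↳ → ↑│↳ ↓│ │ │   │
├───┘ │ ╷ │ └───┬─┼─╴ │ │ ├───┤
│     │ │ │     │ │↓ ↲│ │ │   │
│ ╶─┬─┘ │ └───╴ │ ╵ ┌─┴─┤ ╵ ╷ │
│   │   │       │↓ ↲│↱ ↓│   │ │
├─╴ │ ╶─┴───┬───┘ ┌─┘ ╷ │ ╶─┤ │
│   │       │↓ ← ↲│↱ ↑│↓│   │ │
│ ┌─┴───┬─╴ │ ┌───┘ ┌─┤ └───┘ │
│ │     │   │↓│↱ → ↑│ │↳ → → ↓│
│ │ ┌─╴ │ ┌─┘ ╵ ┌───┘ └─────┐ │
│ │ │   │ │  ↳ ↑│           │↓│
│ └─┘ ┌─┤ └─┬───┘ ┌───┐ ┌───┤ │
│     │ │   │     │↓ ↰│ │↓ ↰│↓│
├───┐ │ └─┐ └─┐ ┌─┘ ╷ ├─┘ ╷ │ │
│   │ │   │   │ │↓ ↲│↑│↓ ↲│↑│↓│
│ ╶─┤ ├─╴ ├─╴ │ │ ╶─┤ ╵ ┌─┤ ╵ │
│   │ │   │   │ │↳ ↓│↑ ↲│ │↑ ↲│
│ ╷ │ │ ┌─┘ ┌─┘ └─┐ └───┤ └───┤
│ │ │ │ │   │     │↳ → ↓│     │
│ │ ╵ │ └─╴ │ ╶─┐ └───╴ └───╴ │
│ │   │     │   │      ↳ → → B│
└─┴───┴─────┴───┴─────────────┘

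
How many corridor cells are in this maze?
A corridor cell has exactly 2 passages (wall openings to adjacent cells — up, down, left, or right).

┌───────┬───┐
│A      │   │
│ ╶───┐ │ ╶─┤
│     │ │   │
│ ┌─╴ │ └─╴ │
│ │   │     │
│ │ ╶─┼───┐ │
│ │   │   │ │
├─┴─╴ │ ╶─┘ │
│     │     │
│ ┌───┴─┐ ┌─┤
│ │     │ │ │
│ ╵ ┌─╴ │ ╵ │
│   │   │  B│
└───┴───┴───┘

Counting cells with exactly 2 passages:
Total corridor cells: 34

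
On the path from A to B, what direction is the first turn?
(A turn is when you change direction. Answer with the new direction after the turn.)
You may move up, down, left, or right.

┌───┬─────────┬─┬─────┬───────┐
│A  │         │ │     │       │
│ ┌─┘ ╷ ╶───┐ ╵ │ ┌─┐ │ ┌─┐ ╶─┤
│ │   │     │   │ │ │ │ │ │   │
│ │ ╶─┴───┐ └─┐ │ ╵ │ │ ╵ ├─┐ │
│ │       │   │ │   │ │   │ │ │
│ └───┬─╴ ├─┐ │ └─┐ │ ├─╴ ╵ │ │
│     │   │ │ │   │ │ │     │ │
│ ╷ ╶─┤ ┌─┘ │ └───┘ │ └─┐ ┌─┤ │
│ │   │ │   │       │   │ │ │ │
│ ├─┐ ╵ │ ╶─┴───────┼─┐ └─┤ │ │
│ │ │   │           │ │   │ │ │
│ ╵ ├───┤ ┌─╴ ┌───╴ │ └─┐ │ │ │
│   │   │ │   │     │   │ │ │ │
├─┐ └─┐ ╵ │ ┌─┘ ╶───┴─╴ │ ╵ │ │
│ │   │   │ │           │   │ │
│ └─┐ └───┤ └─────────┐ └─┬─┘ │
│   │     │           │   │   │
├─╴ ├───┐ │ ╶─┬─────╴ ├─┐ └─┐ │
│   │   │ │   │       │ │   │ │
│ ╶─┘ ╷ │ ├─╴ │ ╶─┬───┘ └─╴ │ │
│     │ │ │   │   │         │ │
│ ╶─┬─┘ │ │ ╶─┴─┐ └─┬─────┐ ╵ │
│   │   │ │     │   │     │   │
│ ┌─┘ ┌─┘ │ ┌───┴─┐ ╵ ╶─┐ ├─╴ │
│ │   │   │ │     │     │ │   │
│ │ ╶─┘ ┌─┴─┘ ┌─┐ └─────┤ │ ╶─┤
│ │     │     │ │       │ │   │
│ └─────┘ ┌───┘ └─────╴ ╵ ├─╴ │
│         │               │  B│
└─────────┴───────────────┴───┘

Directions: down, down, down, down, down, down, right, down, right, down, right, right, down, down, down, down, left, down, left, left, up, right, up, right, up, up, left, down, left, left, down, down, down, down, right, right, right, right, up, right, right, up, right, right, down, right, right, right, down, right, up, up, up, left, left, down, left, up, left, up, left, up, right, right, right, up, left, left, left, left, left, up, up, right, up, right, right, right, down, left, left, down, right, right, right, right, down, right, down, right, down, down, right, down, left, down, right, down
First turn direction: right

Solution:

┌───┬─────────┬─┬─────┬───────┐
│A  │         │ │     │       │
│ ┌─┘ ╷ ╶───┐ ╵ │ ┌─┐ │ ┌─┐ ╶─┤
│↓│   │     │   │ │ │ │ │ │   │
│ │ ╶─┴───┐ └─┐ │ ╵ │ │ ╵ ├─┐ │
│↓│       │   │ │   │ │   │ │ │
│ └───┬─╴ ├─┐ │ └─┐ │ ├─╴ ╵ │ │
│↓    │   │ │ │   │ │ │     │ │
│ ╷ ╶─┤ ┌─┘ │ └───┘ │ └─┐ ┌─┤ │
│↓│   │ │   │       │   │ │ │ │
│ ├─┐ ╵ │ ╶─┴───────┼─┐ └─┤ │ │
│↓│ │   │    ↱ → → ↓│ │   │ │ │
│ ╵ ├───┤ ┌─╴ ┌───╴ │ └─┐ │ │ │
│↳ ↓│   │ │↱ ↑│↓ ← ↲│   │ │ │ │
├─┐ └─┐ ╵ │ ┌─┘ ╶───┴─╴ │ ╵ │ │
│ │↳ ↓│   │↑│  ↳ → → → ↓│   │ │
│ └─┐ └───┤ └─────────┐ └─┬─┘ │
│   │↳ → ↓│↑ ← ← ← ← ↰│↳ ↓│   │
├─╴ ├───┐ │ ╶─┬─────╴ ├─┐ └─┐ │
│   │↓ ↰│↓│   │↱ → → ↑│ │↳ ↓│ │
│ ╶─┘ ╷ │ ├─╴ │ ╶─┬───┘ └─╴ │ │
│↓ ← ↲│↑│↓│   │↑ ↰│        ↓│ │
│ ╶─┬─┘ │ │ ╶─┴─┐ └─┬─────┐ ╵ │
│↓  │↱ ↑│↓│     │↑ ↰│↓ ← ↰│↳ ↓│
│ ┌─┘ ┌─┘ │ ┌───┴─┐ ╵ ╶─┐ ├─╴ │
│↓│↱ ↑│↓ ↲│ │↱ → ↓│↑ ↲  │↑│↓ ↲│
│ │ ╶─┘ ┌─┴─┘ ┌─┐ └─────┤ │ ╶─┤
│↓│↑ ← ↲│↱ → ↑│ │↳ → → ↓│↑│↳ ↓│
│ └─────┘ ┌───┘ └─────╴ ╵ ├─╴ │
│↳ → → → ↑│            ↳ ↑│  B│
└─────────┴───────────────┴───┘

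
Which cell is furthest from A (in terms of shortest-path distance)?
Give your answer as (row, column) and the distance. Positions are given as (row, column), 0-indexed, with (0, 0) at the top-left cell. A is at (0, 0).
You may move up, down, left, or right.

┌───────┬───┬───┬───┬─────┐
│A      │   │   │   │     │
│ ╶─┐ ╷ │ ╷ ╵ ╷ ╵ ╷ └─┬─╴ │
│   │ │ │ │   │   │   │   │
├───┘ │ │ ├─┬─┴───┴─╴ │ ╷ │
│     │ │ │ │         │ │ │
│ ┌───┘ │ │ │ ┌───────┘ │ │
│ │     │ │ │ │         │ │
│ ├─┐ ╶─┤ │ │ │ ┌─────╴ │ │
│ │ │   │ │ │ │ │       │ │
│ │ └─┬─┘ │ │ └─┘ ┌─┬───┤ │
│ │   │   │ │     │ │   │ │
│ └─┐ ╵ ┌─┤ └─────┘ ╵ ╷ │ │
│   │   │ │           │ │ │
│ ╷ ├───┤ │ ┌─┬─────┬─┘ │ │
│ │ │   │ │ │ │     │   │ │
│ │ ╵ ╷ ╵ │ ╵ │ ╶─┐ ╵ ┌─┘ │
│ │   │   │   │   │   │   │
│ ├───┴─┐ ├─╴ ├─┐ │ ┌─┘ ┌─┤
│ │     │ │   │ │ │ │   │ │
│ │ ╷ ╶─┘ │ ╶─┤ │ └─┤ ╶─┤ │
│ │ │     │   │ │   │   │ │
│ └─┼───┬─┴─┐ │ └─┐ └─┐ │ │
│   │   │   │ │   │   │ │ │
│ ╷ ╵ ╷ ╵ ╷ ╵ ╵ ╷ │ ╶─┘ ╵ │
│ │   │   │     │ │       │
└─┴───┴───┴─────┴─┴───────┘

Computing BFS distances from A to all cells:
Furthest cell: (4, 1)
Distance: 113 steps

Path from A to the furthest cell:

┌───────┬───┬───┬───┬─────┐
│A → ↓  │↓ ↰│↓ ↰│↓ ↰│     │
│ ╶─┐ ╷ │ ╷ ╵ ╷ ╵ ╷ └─┬─╴ │
│   │↓│ │↓│↑ ↲│↑ ↲│↑ ↰│↓ ↰│
├───┘ │ │ ├─┬─┴───┴─╴ │ ╷ │
│↓ ← ↲│ │↓│ │↱ → → → ↑│↓│↑│
│ ┌───┘ │ │ │ ┌───────┘ │ │
│↓│     │↓│ │↑│        ↓│↑│
│ ├─┐ ╶─┤ │ │ │ ┌─────╴ │ │
│↓│B│   │↓│ │↑│ │↓ ← ← ↲│↑│
│ │ └─┬─┘ │ │ └─┘ ┌─┬───┤ │
│↓│↑ ↰│↓ ↲│ │↑ ← ↲│ │↱ ↓│↑│
│ └─┐ ╵ ┌─┤ └─────┘ ╵ ╷ │ │
│↓  │↑ ↲│ │↱ → → → → ↑│↓│↑│
│ ╷ ├───┤ │ ┌─┬─────┬─┘ │ │
│↓│ │   │ │↑│ │↓ ← ↰│↓ ↲│↑│
│ │ ╵ ╷ ╵ │ ╵ │ ╶─┐ ╵ ┌─┘ │
│↓│   │   │↑ ↰│↳ ↓│↑ ↲│↱ ↑│
│ ├───┴─┐ ├─╴ ├─┐ │ ┌─┘ ┌─┤
│↓│     │ │↱ ↑│ │↓│ │↱ ↑│ │
│ │ ╷ ╶─┘ │ ╶─┤ │ └─┤ ╶─┤ │
│↓│ │     │↑ ↰│ │↳ ↓│↑ ↰│ │
│ └─┼───┬─┴─┐ │ └─┐ └─┐ │ │
│↳ ↓│↱ ↓│↱ ↓│↑│   │↓  │↑│ │
│ ╷ ╵ ╷ ╵ ╷ ╵ ╵ ╷ │ ╶─┘ ╵ │
│ │↳ ↑│↳ ↑│↳ ↑  │ │↳ → ↑  │
└─┴───┴───┴─────┴─┴───────┘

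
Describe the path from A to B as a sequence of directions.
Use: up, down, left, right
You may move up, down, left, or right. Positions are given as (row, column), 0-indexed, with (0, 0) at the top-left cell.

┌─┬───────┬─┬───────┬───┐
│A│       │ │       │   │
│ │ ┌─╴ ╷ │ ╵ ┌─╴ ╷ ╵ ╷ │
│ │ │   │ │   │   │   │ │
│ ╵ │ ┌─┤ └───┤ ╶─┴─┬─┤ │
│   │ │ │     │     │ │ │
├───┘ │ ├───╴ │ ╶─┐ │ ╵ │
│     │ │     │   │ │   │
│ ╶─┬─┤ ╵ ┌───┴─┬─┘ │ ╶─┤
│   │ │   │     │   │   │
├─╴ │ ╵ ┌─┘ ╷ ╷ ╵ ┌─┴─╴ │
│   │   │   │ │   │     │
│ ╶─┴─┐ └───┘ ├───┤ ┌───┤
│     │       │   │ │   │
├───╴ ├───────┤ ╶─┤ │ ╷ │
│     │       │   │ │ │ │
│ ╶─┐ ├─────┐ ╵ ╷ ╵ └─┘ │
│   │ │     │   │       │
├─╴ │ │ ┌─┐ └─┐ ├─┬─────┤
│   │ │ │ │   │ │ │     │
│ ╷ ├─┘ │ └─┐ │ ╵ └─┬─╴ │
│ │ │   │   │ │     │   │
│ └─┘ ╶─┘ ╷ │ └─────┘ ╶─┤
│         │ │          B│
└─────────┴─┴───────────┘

Finding the path and converting it to directions:
Path through cells: (0,0) → (1,0) → (2,0) → (2,1) → (1,1) → (0,1) → (0,2) → (0,3) → (1,3) → (1,2) → (2,2) → (3,2) → (3,1) → (3,0) → (4,0) → (4,1) → (5,1) → (5,0) → (6,0) → (6,1) → (6,2) → (7,2) → (7,1) → (7,0) → (8,0) → (8,1) → (9,1) → (9,0) → (10,0) → (11,0) → (11,1) → (11,2) → (10,2) → (10,3) → (9,3) → (8,3) → (8,4) → (8,5) → (9,5) → (9,6) → (10,6) → (11,6) → (11,7) → (11,8) → (11,9) → (11,10) → (11,11)
Directions: down, down, right, up, up, right, right, down, left, down, down, left, left, down, right, down, left, down, right, right, down, left, left, down, right, down, left, down, down, right, right, up, right, up, up, right, right, down, right, down, down, right, right, right, right, right

Solution:

┌─┬───────┬─┬───────┬───┐
│A│↱ → ↓  │ │       │   │
│ │ ┌─╴ ╷ │ ╵ ┌─╴ ╷ ╵ ╷ │
│↓│↑│↓ ↲│ │   │   │   │ │
│ ╵ │ ┌─┤ └───┤ ╶─┴─┬─┤ │
│↳ ↑│↓│ │     │     │ │ │
├───┘ │ ├───╴ │ ╶─┐ │ ╵ │
│↓ ← ↲│ │     │   │ │   │
│ ╶─┬─┤ ╵ ┌───┴─┬─┘ │ ╶─┤
│↳ ↓│ │   │     │   │   │
├─╴ │ ╵ ┌─┘ ╷ ╷ ╵ ┌─┴─╴ │
│↓ ↲│   │   │ │   │     │
│ ╶─┴─┐ └───┘ ├───┤ ┌───┤
│↳ → ↓│       │   │ │   │
├───╴ ├───────┤ ╶─┤ │ ╷ │
│↓ ← ↲│       │   │ │ │ │
│ ╶─┐ ├─────┐ ╵ ╷ ╵ └─┘ │
│↳ ↓│ │↱ → ↓│   │       │
├─╴ │ │ ┌─┐ └─┐ ├─┬─────┤
│↓ ↲│ │↑│ │↳ ↓│ │ │     │
│ ╷ ├─┘ │ └─┐ │ ╵ └─┬─╴ │
│↓│ │↱ ↑│   │↓│     │   │
│ └─┘ ╶─┘ ╷ │ └─────┘ ╶─┤
│↳ → ↑    │ │↳ → → → → B│
└─────────┴─┴───────────┘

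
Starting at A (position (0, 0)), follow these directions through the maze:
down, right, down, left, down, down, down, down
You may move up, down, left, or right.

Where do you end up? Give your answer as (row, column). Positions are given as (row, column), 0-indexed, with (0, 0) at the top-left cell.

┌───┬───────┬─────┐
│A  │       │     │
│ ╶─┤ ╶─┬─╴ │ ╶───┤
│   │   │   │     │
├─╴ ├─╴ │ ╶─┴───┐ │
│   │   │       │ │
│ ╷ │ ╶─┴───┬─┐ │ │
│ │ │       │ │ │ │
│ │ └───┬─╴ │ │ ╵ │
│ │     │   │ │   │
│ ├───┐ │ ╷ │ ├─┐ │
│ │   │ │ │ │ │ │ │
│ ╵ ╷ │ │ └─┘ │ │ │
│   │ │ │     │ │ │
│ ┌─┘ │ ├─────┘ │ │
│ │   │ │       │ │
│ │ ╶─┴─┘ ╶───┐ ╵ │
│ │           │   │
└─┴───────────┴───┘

Following directions step by step:
Start: (0, 0)
  down: (0, 0) → (1, 0)
  right: (1, 0) → (1, 1)
  down: (1, 1) → (2, 1)
  left: (2, 1) → (2, 0)
  down: (2, 0) → (3, 0)
  down: (3, 0) → (4, 0)
  down: (4, 0) → (5, 0)
  down: (5, 0) → (6, 0)
Final position: (6, 0)

Path taken:

┌───┬───────┬─────┐
│A  │       │     │
│ ╶─┤ ╶─┬─╴ │ ╶───┤
│↳ ↓│   │   │     │
├─╴ ├─╴ │ ╶─┴───┐ │
│↓ ↲│   │       │ │
│ ╷ │ ╶─┴───┬─┐ │ │
│↓│ │       │ │ │ │
│ │ └───┬─╴ │ │ ╵ │
│↓│     │   │ │   │
│ ├───┐ │ ╷ │ ├─┐ │
│↓│   │ │ │ │ │ │ │
│ ╵ ╷ │ │ └─┘ │ │ │
│B  │ │ │     │ │ │
│ ┌─┘ │ ├─────┘ │ │
│ │   │ │       │ │
│ │ ╶─┴─┘ ╶───┐ ╵ │
│ │           │   │
└─┴───────────┴───┘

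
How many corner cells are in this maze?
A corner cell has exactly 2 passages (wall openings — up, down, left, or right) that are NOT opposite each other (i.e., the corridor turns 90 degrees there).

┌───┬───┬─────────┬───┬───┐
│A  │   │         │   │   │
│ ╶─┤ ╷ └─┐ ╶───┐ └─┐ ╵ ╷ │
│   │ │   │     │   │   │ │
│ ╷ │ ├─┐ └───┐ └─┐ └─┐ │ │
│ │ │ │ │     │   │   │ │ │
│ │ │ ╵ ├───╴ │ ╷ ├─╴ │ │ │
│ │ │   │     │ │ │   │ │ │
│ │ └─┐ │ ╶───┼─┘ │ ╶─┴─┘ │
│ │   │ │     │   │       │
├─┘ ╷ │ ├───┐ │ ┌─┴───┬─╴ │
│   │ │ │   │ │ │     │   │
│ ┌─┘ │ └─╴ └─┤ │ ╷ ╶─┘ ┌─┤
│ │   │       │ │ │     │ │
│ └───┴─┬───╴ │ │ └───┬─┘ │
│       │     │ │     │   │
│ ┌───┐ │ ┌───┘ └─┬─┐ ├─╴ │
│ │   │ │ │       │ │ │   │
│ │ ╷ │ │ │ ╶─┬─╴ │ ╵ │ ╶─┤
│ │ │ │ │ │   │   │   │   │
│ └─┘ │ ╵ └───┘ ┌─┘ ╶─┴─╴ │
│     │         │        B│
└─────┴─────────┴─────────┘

Counting corner cells (2 non-opposite passages):
Total corners: 64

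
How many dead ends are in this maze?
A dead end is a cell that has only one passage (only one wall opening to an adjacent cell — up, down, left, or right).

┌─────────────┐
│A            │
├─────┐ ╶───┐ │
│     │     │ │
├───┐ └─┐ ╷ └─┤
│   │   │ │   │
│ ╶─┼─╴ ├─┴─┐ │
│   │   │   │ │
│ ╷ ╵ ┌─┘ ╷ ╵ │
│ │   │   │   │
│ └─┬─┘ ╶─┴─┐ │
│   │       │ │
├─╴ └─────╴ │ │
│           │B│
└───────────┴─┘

Checking each cell for number of passages:

Dead ends found at positions:
  (0, 0)
  (1, 0)
  (1, 6)
  (2, 1)
  (2, 4)
  (5, 2)
  (6, 0)
  (6, 6)
Total dead ends: 8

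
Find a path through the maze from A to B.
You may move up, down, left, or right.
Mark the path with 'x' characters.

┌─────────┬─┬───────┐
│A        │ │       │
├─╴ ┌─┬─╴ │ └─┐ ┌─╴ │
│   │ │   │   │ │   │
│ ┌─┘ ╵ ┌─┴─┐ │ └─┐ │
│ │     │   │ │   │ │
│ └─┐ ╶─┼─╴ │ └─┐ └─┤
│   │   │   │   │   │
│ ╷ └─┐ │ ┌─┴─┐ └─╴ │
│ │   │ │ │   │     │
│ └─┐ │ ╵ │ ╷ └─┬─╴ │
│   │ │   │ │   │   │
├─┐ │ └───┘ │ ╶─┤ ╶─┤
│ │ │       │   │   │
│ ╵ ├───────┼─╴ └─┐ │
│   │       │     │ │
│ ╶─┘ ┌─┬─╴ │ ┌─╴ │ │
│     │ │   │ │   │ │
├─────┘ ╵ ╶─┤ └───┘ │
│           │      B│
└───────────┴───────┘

Finding the shortest path through the maze:
Path length: 26 steps
Directions: right → down → left → down → down → right → down → right → down → down → right → right → right → up → up → right → down → down → right → down → left → down → down → right → right → right

Solution:

┌─────────┬─┬───────┐
│A x      │ │       │
├─╴ ┌─┬─╴ │ └─┐ ┌─╴ │
│x x│ │   │   │ │   │
│ ┌─┘ ╵ ┌─┴─┐ │ └─┐ │
│x│     │   │ │   │ │
│ └─┐ ╶─┼─╴ │ └─┐ └─┤
│x x│   │   │   │   │
│ ╷ └─┐ │ ┌─┴─┐ └─╴ │
│ │x x│ │ │x x│     │
│ └─┐ │ ╵ │ ╷ └─┬─╴ │
│   │x│   │x│x  │   │
├─┐ │ └───┘ │ ╶─┤ ╶─┤
│ │ │x x x x│x x│   │
│ ╵ ├───────┼─╴ └─┐ │
│   │       │x x  │ │
│ ╶─┘ ┌─┬─╴ │ ┌─╴ │ │
│     │ │   │x│   │ │
├─────┘ ╵ ╶─┤ └───┘ │
│           │x x x B│
└───────────┴───────┘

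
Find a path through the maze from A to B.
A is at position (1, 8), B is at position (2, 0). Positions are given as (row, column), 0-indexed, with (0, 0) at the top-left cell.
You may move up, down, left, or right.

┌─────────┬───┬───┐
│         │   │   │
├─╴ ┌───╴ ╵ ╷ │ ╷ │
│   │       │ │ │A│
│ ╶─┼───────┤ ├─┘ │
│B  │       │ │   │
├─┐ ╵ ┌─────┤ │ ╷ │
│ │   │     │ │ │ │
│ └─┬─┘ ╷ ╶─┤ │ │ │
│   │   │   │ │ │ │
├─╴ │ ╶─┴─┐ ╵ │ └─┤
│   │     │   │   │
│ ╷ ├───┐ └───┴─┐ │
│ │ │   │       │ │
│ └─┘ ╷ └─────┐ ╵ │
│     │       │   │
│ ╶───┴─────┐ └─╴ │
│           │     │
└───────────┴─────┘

Finding the shortest path from (1, 8) to (2, 0):
Path length: 39 steps
Directions: down → left → down → down → down → right → down → down → left → up → left → left → left → up → left → left → up → right → up → right → down → right → down → right → up → up → up → up → up → left → down → left → up → left → left → left → down → left → down

Solution:

┌─────────┬───┬───┐
│  ↓ ← ← ↰│↓ ↰│   │
├─╴ ┌───╴ ╵ ╷ │ ╷ │
│↓ ↲│    ↑ ↲│↑│ │A│
│ ╶─┼───────┤ ├─┘ │
│B  │       │↑│↓ ↲│
├─┐ ╵ ┌─────┤ │ ╷ │
│ │   │↱ ↓  │↑│↓│ │
│ └─┬─┘ ╷ ╶─┤ │ │ │
│   │↱ ↑│↳ ↓│↑│↓│ │
├─╴ │ ╶─┴─┐ ╵ │ └─┤
│   │↑ ← ↰│↳ ↑│↳ ↓│
│ ╷ ├───┐ └───┴─┐ │
│ │ │   │↑ ← ← ↰│↓│
│ └─┘ ╷ └─────┐ ╵ │
│     │       │↑ ↲│
│ ╶───┴─────┐ └─╴ │
│           │     │
└───────────┴─────┘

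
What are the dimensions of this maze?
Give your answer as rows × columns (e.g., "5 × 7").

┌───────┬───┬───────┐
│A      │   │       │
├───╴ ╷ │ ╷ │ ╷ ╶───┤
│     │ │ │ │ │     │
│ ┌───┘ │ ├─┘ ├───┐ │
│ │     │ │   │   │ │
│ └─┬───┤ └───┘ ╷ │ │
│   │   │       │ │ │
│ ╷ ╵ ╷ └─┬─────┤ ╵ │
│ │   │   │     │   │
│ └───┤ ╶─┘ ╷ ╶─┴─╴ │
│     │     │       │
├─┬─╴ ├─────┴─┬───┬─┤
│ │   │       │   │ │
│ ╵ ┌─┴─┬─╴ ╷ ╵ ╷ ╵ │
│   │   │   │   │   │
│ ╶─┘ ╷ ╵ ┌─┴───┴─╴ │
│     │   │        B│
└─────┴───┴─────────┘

Counting the maze dimensions:
Rows (vertical): 9
Columns (horizontal): 10
Dimensions: 9 × 10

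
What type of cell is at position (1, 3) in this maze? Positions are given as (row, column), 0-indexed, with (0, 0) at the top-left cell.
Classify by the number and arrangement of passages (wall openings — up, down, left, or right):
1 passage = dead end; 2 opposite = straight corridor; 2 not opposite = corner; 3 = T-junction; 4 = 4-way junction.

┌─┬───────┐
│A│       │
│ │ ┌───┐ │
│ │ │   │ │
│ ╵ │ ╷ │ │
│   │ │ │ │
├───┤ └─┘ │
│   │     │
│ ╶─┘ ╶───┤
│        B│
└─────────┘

Checking cell at (1, 3):
Number of passages: 2
Cell type: corner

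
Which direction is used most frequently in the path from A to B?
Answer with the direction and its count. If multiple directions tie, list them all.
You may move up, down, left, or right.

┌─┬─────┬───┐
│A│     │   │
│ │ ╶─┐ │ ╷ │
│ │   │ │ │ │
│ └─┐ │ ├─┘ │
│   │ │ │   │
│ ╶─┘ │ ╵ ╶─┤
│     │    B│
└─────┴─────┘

Directions: down, down, down, right, right, up, up, left, up, right, right, down, down, down, right, right
Counts: {'down': 6, 'right': 6, 'up': 3, 'left': 1}
Most common: down and right (tied at 6 times each)

Solution:

┌─┬─────┬───┐
│A│↱ → ↓│   │
│ │ ╶─┐ │ ╷ │
│↓│↑ ↰│↓│ │ │
│ └─┐ │ ├─┘ │
│↓  │↑│↓│   │
│ ╶─┘ │ ╵ ╶─┤
│↳ → ↑│↳ → B│
└─────┴─────┘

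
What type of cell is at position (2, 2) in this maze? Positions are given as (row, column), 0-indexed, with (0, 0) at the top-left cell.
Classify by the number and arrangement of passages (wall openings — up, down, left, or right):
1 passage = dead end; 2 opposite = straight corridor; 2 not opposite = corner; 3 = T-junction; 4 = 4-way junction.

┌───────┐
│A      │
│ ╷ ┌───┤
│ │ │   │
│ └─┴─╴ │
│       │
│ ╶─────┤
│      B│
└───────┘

Checking cell at (2, 2):
Number of passages: 2
Cell type: straight corridor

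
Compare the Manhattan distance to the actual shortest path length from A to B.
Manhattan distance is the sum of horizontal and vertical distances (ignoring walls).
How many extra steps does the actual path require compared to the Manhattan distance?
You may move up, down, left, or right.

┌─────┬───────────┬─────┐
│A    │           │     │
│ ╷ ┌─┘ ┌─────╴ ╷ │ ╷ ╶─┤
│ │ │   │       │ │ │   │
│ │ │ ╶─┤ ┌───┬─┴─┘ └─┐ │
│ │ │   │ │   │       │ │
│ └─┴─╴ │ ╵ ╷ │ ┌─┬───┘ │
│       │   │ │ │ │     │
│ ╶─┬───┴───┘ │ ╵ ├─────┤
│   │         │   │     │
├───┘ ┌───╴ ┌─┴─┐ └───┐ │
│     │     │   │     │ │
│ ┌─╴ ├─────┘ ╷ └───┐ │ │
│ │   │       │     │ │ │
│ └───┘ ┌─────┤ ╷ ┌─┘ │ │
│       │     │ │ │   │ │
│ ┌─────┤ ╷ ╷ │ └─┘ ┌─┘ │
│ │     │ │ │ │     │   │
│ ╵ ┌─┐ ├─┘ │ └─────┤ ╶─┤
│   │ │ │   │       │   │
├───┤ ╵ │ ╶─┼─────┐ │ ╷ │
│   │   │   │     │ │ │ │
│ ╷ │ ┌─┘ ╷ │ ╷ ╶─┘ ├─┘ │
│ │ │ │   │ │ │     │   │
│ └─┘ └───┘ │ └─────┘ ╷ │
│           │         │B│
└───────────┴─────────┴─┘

Manhattan distance: |12 - 0| + |11 - 0| = 23
Actual path length: 77
Extra steps: 77 - 23 = 54

Solution:

┌─────┬───────────┬─────┐
│A    │↱ → → → ↓  │     │
│ ╷ ┌─┘ ┌─────╴ ╷ │ ╷ ╶─┤
│↓│ │↱ ↑│↓ ← ← ↲│ │ │   │
│ │ │ ╶─┤ ┌───┬─┴─┘ └─┐ │
│↓│ │↑ ↰│↓│↱ ↓│       │ │
│ └─┴─╴ │ ╵ ╷ │ ┌─┬───┘ │
│↳ → → ↑│↳ ↑│↓│ │ │     │
│ ╶─┬───┴───┘ │ ╵ ├─────┤
│   │↓ ← ← ← ↲│   │     │
├───┘ ┌───╴ ┌─┴─┐ └───┐ │
│↓ ← ↲│     │   │     │ │
│ ┌─╴ ├─────┘ ╷ └───┐ │ │
│↓│   │       │     │ │ │
│ └───┘ ┌─────┤ ╷ ┌─┘ │ │
│↓      │  ↱ ↓│ │ │   │ │
│ ┌─────┤ ╷ ╷ │ └─┘ ┌─┘ │
│↓│↱ → ↓│ │↑│↓│     │   │
│ ╵ ┌─┐ ├─┘ │ └─────┤ ╶─┤
│↳ ↑│ │↓│↱ ↑│↳ → → ↓│   │
├───┤ ╵ │ ╶─┼─────┐ │ ╷ │
│   │↓ ↲│↑ ↰│↓ ↰  │↓│ │ │
│ ╷ │ ┌─┘ ╷ │ ╷ ╶─┘ ├─┘ │
│ │ │↓│   │↑│↓│↑ ← ↲│↱ ↓│
│ └─┘ └───┘ │ └─────┘ ╷ │
│    ↳ → → ↑│↳ → → → ↑│B│
└───────────┴─────────┴─┘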